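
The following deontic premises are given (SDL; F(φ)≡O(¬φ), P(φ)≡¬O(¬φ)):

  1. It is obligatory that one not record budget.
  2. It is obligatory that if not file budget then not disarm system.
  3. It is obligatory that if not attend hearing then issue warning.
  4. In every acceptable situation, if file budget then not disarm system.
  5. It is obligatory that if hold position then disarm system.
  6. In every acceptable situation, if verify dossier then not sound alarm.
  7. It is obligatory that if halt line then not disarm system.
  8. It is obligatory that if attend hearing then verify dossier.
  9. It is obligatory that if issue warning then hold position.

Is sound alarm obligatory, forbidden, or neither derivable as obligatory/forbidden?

Forbidden

By case analysis on file_budget: premise 4 gives O(file_budget → ¬disarm_system) and premise 2 gives O(¬file_budget → ¬disarm_system), so O(¬disarm_system) either way.
The contrapositive of premise 5 (O(hold_position → disarm_system)) is O(¬disarm_system → ¬hold_position), and O(¬disarm_system) is already established, so O(¬hold_position).
Premise 9, O(issue_warning → hold_position), contraposes to O(¬hold_position → ¬issue_warning); with O(¬hold_position) we get O(¬issue_warning).
Premise 3 is O(¬attend_hearing → issue_warning); contrapositively O(¬issue_warning → attend_hearing). Since O(¬issue_warning) holds, K gives O(attend_hearing).
Applying K to premise 8 (O(attend_hearing → verify_dossier)) and O(attend_hearing) yields O(verify_dossier).
With premise 6, O(verify_dossier → ¬sound_alarm), the K-axiom yields O(¬sound_alarm).
Premises 1, 7 do not contribute to this derivation.
Thus O(¬sound_alarm), which is F(sound_alarm): sound_alarm is forbidden.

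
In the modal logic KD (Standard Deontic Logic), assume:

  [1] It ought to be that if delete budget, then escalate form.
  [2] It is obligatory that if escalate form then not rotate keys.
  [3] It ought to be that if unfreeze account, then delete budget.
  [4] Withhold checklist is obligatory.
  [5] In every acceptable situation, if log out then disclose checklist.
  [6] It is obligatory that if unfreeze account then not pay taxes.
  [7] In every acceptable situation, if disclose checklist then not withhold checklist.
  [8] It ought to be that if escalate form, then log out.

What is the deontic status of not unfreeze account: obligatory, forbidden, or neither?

Obligatory

From premise 4 we have O(withhold_checklist).
Premise 7, O(disclose_checklist → ¬withhold_checklist), contraposes to O(withhold_checklist → ¬disclose_checklist); with O(withhold_checklist) we get O(¬disclose_checklist).
Premise 5 is O(log_out → disclose_checklist); contrapositively O(¬disclose_checklist → ¬log_out). Since O(¬disclose_checklist) holds, K gives O(¬log_out).
Premise 8 is O(escalate_form → log_out); contrapositively O(¬log_out → ¬escalate_form). Since O(¬log_out) holds, K gives O(¬escalate_form).
Premise 1 is O(delete_budget → escalate_form); contrapositively O(¬escalate_form → ¬delete_budget). Since O(¬escalate_form) holds, K gives O(¬delete_budget).
Premise 3, O(unfreeze_account → delete_budget), contraposes to O(¬delete_budget → ¬unfreeze_account); with O(¬delete_budget) we get O(¬unfreeze_account).
Premises 2, 6 do not contribute to this derivation.
Hence ¬unfreeze_account is obligatory.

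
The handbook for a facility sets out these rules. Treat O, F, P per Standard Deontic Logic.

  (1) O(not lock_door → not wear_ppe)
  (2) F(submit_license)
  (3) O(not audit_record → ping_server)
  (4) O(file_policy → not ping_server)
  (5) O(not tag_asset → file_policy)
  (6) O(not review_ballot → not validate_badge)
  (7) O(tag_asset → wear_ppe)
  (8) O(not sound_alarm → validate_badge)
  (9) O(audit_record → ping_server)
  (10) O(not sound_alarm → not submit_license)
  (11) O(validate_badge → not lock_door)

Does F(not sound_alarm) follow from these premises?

Yes

By case analysis on audit_record: premise 9 gives O(audit_record → ping_server) and premise 3 gives O(not audit_record → ping_server), so O(ping_server) either way.
The contrapositive of premise 4 (O(file_policy → not ping_server)) is O(ping_server → not file_policy), and O(ping_server) is already established, so O(not file_policy).
The contrapositive of premise 5 (O(not tag_asset → file_policy)) is O(not file_policy → tag_asset), and O(not file_policy) is already established, so O(tag_asset).
With premise 7, O(tag_asset → wear_ppe), the K-axiom yields O(wear_ppe).
The contrapositive of premise 1 (O(not lock_door → not wear_ppe)) is O(wear_ppe → lock_door), and O(wear_ppe) is already established, so O(lock_door).
The contrapositive of premise 11 (O(validate_badge → not lock_door)) is O(lock_door → not validate_badge), and O(lock_door) is already established, so O(not validate_badge).
Premise 8 is O(not sound_alarm → validate_badge); contrapositively O(not validate_badge → sound_alarm). Since O(not validate_badge) holds, K gives O(sound_alarm).
Premises 2, 6, 10 do not contribute to this derivation.
So O(sound_alarm) holds, i.e. F(not sound_alarm). The claim follows.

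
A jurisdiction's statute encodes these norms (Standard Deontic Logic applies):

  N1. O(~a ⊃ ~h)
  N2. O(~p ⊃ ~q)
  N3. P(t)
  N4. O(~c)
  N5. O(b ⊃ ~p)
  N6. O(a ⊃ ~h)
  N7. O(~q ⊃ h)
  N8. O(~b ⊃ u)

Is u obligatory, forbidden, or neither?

By case analysis on a: premise 6 gives O(a ⊃ ~h) and premise 1 gives O(~a ⊃ ~h), so O(~h) either way.
Premise 7, O(~q ⊃ h), contraposes to O(~h ⊃ q); with O(~h) we get O(q).
Premise 2, O(~p ⊃ ~q), contraposes to O(q ⊃ p); with O(q) we get O(p).
Premise 5 is O(b ⊃ ~p); contrapositively O(p ⊃ ~b). Since O(p) holds, K gives O(~b).
From O(~b) and premise 8, O(~b ⊃ u), we obtain O(u).
Premises 3, 4 do not contribute to this derivation.
Hence u is obligatory.

Obligatory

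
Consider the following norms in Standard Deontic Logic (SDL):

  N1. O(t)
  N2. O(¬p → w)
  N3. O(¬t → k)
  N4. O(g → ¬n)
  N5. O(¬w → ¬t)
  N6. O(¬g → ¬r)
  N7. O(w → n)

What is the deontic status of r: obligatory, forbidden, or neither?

Forbidden

Premise 1 states O(t) outright.
The contrapositive of premise 5 (O(¬w → ¬t)) is O(t → w), and O(t) is already established, so O(w).
Premise 7 is O(w → n); since O(w), deontic closure gives O(n).
Premise 4 is O(g → ¬n); contrapositively O(n → ¬g). Since O(n) holds, K gives O(¬g).
Applying K to premise 6 (O(¬g → ¬r)) and O(¬g) yields O(¬r).
Premises 2, 3 do not contribute to this derivation.
Thus O(¬r), which is F(r): r is forbidden.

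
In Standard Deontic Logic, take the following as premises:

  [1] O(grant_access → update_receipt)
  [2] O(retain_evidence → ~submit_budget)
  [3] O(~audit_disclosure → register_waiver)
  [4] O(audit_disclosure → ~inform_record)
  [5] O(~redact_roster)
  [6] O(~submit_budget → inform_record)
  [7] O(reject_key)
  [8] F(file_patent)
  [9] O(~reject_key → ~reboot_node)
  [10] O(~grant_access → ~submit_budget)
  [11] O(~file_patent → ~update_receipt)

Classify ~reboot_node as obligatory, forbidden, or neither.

Premise 9 is O(~reject_key → ~reboot_node), but O(~reject_key) is not derivable from the premises, so it does not yield O(~reboot_node).
No premise or chain of K-axiom applications forces O(~reboot_node), and none forces O(reboot_node). So ~reboot_node is neither obligatory nor forbidden under these norms.

Neither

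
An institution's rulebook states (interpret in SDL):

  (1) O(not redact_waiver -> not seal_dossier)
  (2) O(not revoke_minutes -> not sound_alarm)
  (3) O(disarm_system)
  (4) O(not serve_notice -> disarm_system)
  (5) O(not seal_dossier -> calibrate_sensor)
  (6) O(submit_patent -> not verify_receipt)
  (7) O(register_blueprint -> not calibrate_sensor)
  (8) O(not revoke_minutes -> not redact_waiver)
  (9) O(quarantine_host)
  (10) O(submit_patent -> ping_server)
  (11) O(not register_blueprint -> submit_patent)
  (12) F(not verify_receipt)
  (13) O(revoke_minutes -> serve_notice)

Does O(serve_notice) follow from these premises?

Yes

Premise 12, F(not verify_receipt), is equivalent to O(verify_receipt).
The contrapositive of premise 6 (O(submit_patent -> not verify_receipt)) is O(verify_receipt -> not submit_patent), and O(verify_receipt) is already established, so O(not submit_patent).
The contrapositive of premise 11 (O(not register_blueprint -> submit_patent)) is O(not submit_patent -> register_blueprint), and O(not submit_patent) is already established, so O(register_blueprint).
With premise 7, O(register_blueprint -> not calibrate_sensor), the K-axiom yields O(not calibrate_sensor).
The contrapositive of premise 5 (O(not seal_dossier -> calibrate_sensor)) is O(not calibrate_sensor -> seal_dossier), and O(not calibrate_sensor) is already established, so O(seal_dossier).
Premise 1 is O(not redact_waiver -> not seal_dossier); contrapositively O(seal_dossier -> redact_waiver). Since O(seal_dossier) holds, K gives O(redact_waiver).
The contrapositive of premise 8 (O(not revoke_minutes -> not redact_waiver)) is O(redact_waiver -> revoke_minutes), and O(redact_waiver) is already established, so O(revoke_minutes).
From O(revoke_minutes) and premise 13, O(revoke_minutes -> serve_notice), we obtain O(serve_notice).
Premises 2, 3, 4, 9, 10 do not contribute to this derivation.
So O(serve_notice) follows.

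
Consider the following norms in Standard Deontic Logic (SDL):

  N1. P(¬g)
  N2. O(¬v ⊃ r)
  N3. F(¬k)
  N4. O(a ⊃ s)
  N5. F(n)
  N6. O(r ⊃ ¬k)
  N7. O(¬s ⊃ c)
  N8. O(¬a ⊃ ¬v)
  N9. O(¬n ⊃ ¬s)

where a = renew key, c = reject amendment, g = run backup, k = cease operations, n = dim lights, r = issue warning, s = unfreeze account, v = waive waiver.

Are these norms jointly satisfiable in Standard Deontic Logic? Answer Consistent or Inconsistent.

Premise 3, F(¬k), is equivalent to O(k).
Premise 6, O(r ⊃ ¬k), contraposes to O(k ⊃ ¬r); with O(k) we get O(¬r).
The contrapositive of premise 2 (O(¬v ⊃ r)) is O(¬r ⊃ v), and O(¬r) is already established, so O(v).
The contrapositive of premise 8 (O(¬a ⊃ ¬v)) is O(v ⊃ a), and O(v) is already established, so O(a).
Applying K to premise 4 (O(a ⊃ s)) and O(a) yields O(s).
Premise 9 is O(¬n ⊃ ¬s); contrapositively O(s ⊃ n). Since O(s) holds, K gives O(n).
But premise 5, F(n), means O(¬n).
We now have both O(n) and O(¬n) — n is simultaneously obligatory and forbidden, violating the D-axiom.

Inconsistent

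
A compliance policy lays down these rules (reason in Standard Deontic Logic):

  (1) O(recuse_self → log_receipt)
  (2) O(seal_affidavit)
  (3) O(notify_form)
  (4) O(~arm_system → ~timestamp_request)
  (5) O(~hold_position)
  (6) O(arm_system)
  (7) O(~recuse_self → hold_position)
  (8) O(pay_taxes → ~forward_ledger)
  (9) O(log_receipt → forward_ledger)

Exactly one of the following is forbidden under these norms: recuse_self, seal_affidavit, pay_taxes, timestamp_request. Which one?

Premise 5 gives O(~hold_position).
The contrapositive of premise 7 (O(~recuse_self → hold_position)) is O(~hold_position → recuse_self), and O(~hold_position) is already established, so O(recuse_self).
Premise 1 is O(recuse_self → log_receipt); since O(recuse_self), deontic closure gives O(log_receipt).
With premise 9, O(log_receipt → forward_ledger), the K-axiom yields O(forward_ledger).
Premise 8 is O(pay_taxes → ~forward_ledger); contrapositively O(forward_ledger → ~pay_taxes). Since O(forward_ledger) holds, K gives O(~pay_taxes).
So O(~pay_taxes) holds, i.e. pay_taxes is forbidden. None of the other listed options is forbidden under the premises.

pay_taxes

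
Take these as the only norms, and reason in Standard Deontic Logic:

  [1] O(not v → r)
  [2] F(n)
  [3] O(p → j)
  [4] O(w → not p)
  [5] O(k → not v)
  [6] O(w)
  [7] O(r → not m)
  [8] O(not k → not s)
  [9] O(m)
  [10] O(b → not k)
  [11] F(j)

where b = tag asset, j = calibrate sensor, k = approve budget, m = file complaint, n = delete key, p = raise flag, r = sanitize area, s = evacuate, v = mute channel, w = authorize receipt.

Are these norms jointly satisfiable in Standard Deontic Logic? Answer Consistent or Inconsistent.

Consistent

Premise 3 is O(p → j), but O(p) is not derivable from the premises, so it does not yield O(j).
So O(j) is not derivable, and the apparent clash with O(not j) does not arise.
A world satisfying every obligation exists (e.g. b=false, j=false, k=false, m=true, n=false, p=false, r=false, s=false, v=true, w=true); no atom is both obligatory and forbidden, so the set is consistent.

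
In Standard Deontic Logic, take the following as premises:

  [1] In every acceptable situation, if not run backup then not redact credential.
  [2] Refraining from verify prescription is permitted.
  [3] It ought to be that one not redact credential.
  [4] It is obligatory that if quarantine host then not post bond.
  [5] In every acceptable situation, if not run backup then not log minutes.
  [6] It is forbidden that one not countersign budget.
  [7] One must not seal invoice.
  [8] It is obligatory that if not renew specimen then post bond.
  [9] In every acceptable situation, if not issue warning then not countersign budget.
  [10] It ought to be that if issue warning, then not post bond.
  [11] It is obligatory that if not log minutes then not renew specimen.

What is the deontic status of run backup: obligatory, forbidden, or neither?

F(¬countersign_budget) at premise 6 means O(countersign_budget).
Premise 9, O(¬issue_warning → ¬countersign_budget), contraposes to O(countersign_budget → issue_warning); with O(countersign_budget) we get O(issue_warning).
With premise 10, O(issue_warning → ¬post_bond), the K-axiom yields O(¬post_bond).
The contrapositive of premise 8 (O(¬renew_specimen → post_bond)) is O(¬post_bond → renew_specimen), and O(¬post_bond) is already established, so O(renew_specimen).
The contrapositive of premise 11 (O(¬log_minutes → ¬renew_specimen)) is O(renew_specimen → log_minutes), and O(renew_specimen) is already established, so O(log_minutes).
Premise 5, O(¬run_backup → ¬log_minutes), contraposes to O(log_minutes → run_backup); with O(log_minutes) we get O(run_backup).
Premises 1, 2, 3, 4, 7 do not contribute to this derivation.
Hence run_backup is obligatory.

Obligatory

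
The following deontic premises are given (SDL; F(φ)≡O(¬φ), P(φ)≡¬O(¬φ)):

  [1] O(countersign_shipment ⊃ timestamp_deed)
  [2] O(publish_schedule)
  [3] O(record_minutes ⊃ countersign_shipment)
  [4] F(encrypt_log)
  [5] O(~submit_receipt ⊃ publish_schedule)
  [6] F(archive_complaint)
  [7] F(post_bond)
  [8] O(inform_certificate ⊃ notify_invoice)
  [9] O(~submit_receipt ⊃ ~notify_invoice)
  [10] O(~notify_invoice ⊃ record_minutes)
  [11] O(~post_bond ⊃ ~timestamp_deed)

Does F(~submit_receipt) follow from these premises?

Yes

Premise 7, F(post_bond), is equivalent to O(~post_bond).
Premise 11 is O(~post_bond ⊃ ~timestamp_deed); since O(~post_bond), deontic closure gives O(~timestamp_deed).
Premise 1, O(countersign_shipment ⊃ timestamp_deed), contraposes to O(~timestamp_deed ⊃ ~countersign_shipment); with O(~timestamp_deed) we get O(~countersign_shipment).
Premise 3, O(record_minutes ⊃ countersign_shipment), contraposes to O(~countersign_shipment ⊃ ~record_minutes); with O(~countersign_shipment) we get O(~record_minutes).
The contrapositive of premise 10 (O(~notify_invoice ⊃ record_minutes)) is O(~record_minutes ⊃ notify_invoice), and O(~record_minutes) is already established, so O(notify_invoice).
Premise 9, O(~submit_receipt ⊃ ~notify_invoice), contraposes to O(notify_invoice ⊃ submit_receipt); with O(notify_invoice) we get O(submit_receipt).
Premises 2, 4, 5, 6, 8 do not contribute to this derivation.
So O(submit_receipt) holds, i.e. F(~submit_receipt). The claim follows.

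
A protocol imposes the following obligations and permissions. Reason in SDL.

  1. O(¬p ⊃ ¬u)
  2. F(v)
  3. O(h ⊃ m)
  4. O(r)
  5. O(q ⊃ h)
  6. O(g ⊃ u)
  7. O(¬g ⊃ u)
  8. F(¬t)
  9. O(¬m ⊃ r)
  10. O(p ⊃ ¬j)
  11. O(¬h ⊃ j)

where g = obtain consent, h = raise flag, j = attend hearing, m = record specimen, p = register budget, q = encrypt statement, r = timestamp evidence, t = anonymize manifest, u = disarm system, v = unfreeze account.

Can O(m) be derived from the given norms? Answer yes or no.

Premises 7 and 6 are O(¬g ⊃ u) and O(g ⊃ u); every ideal world satisfies ¬g or g, so in either case u holds — hence O(u).
Premise 1, O(¬p ⊃ ¬u), contraposes to O(u ⊃ p); with O(u) we get O(p).
Applying K to premise 10 (O(p ⊃ ¬j)) and O(p) yields O(¬j).
Premise 11, O(¬h ⊃ j), contraposes to O(¬j ⊃ h); with O(¬j) we get O(h).
With premise 3, O(h ⊃ m), the K-axiom yields O(m).
Premises 2, 4, 5, 8, 9 do not contribute to this derivation.
So O(m) follows.

Yes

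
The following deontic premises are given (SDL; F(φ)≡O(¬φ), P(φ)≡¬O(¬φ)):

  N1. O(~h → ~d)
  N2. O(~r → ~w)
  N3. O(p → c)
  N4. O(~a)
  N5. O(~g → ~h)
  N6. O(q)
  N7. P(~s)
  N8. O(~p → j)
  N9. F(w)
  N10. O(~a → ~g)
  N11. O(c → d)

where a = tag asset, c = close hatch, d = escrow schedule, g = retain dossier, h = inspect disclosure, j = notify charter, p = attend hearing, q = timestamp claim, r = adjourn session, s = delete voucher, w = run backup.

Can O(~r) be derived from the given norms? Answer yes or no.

Premise 2 is O(~r → ~w); even if O(~w) held, inferring O(~r) would be affirming the consequent — invalid.
No other premise forces O(~r). An ideal world satisfying every premise can still have ~r false, so O(~r) is not derivable.

No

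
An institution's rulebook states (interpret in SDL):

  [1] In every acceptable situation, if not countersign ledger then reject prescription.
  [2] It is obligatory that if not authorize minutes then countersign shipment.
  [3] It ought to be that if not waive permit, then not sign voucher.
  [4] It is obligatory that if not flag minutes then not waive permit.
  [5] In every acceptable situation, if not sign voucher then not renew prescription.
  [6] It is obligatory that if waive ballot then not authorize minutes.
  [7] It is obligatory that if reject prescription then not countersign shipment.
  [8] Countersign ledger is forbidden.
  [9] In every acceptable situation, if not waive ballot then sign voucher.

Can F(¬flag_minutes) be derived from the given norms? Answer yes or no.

Premise 8, F(countersign_ledger), is equivalent to O(¬countersign_ledger).
Premise 1 is O(¬countersign_ledger → reject_prescription); since O(¬countersign_ledger), deontic closure gives O(reject_prescription).
Applying K to premise 7 (O(reject_prescription → ¬countersign_shipment)) and O(reject_prescription) yields O(¬countersign_shipment).
The contrapositive of premise 2 (O(¬authorize_minutes → countersign_shipment)) is O(¬countersign_shipment → authorize_minutes), and O(¬countersign_shipment) is already established, so O(authorize_minutes).
Premise 6, O(waive_ballot → ¬authorize_minutes), contraposes to O(authorize_minutes → ¬waive_ballot); with O(authorize_minutes) we get O(¬waive_ballot).
With premise 9, O(¬waive_ballot → sign_voucher), the K-axiom yields O(sign_voucher).
The contrapositive of premise 3 (O(¬waive_permit → ¬sign_voucher)) is O(sign_voucher → waive_permit), and O(sign_voucher) is already established, so O(waive_permit).
Premise 4 is O(¬flag_minutes → ¬waive_permit); contrapositively O(waive_permit → flag_minutes). Since O(waive_permit) holds, K gives O(flag_minutes).
Premise 5 does not contribute to this derivation.
So O(flag_minutes) holds, i.e. F(¬flag_minutes). The claim follows.

Yes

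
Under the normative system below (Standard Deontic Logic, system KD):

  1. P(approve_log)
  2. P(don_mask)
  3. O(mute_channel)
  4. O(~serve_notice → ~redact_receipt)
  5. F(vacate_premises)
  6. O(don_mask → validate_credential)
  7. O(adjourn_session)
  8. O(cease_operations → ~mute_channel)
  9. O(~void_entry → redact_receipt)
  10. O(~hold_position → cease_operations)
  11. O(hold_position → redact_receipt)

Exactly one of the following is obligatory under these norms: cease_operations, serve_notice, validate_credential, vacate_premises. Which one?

serve_notice

From premise 3 we have O(mute_channel).
The contrapositive of premise 8 (O(cease_operations → ~mute_channel)) is O(mute_channel → ~cease_operations), and O(mute_channel) is already established, so O(~cease_operations).
Premise 10 is O(~hold_position → cease_operations); contrapositively O(~cease_operations → hold_position). Since O(~cease_operations) holds, K gives O(hold_position).
Premise 11 is O(hold_position → redact_receipt); since O(hold_position), deontic closure gives O(redact_receipt).
The contrapositive of premise 4 (O(~serve_notice → ~redact_receipt)) is O(redact_receipt → serve_notice), and O(redact_receipt) is already established, so O(serve_notice).
So O(serve_notice) holds — serve_notice is obligatory. None of the other listed options is made obligatory by any chain of premises.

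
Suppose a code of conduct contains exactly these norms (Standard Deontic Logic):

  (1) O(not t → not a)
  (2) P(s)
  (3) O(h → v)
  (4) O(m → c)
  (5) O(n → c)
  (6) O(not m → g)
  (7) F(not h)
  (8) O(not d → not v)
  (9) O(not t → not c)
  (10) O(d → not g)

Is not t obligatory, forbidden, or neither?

Premise 7, F(not h), is equivalent to O(h).
Premise 3 is O(h → v); since O(h), deontic closure gives O(v).
Premise 8 is O(not d → not v); contrapositively O(v → d). Since O(v) holds, K gives O(d).
From O(d) and premise 10, O(d → not g), we obtain O(not g).
The contrapositive of premise 6 (O(not m → g)) is O(not g → m), and O(not g) is already established, so O(m).
With premise 4, O(m → c), the K-axiom yields O(c).
Premise 9 is O(not t → not c); contrapositively O(c → t). Since O(c) holds, K gives O(t).
Premises 1, 2, 5 do not contribute to this derivation.
Thus O(t), which is F(not t): not t is forbidden.

Forbidden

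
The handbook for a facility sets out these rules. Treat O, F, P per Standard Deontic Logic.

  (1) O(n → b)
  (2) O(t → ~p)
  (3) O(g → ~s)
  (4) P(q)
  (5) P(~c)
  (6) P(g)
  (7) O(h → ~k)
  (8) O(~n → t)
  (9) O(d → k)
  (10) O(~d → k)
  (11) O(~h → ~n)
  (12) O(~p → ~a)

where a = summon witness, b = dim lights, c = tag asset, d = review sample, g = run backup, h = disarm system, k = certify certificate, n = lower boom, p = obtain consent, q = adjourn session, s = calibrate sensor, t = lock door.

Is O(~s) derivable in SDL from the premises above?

Premise 3 is O(g → ~s), but O(g) is not derivable from the premises (the permission P(g) asserts only ~O(~g), not O(g)), so it does not yield O(~s).
No other premise forces O(~s). An ideal world satisfying every premise can still have ~s false, so O(~s) is not derivable.

No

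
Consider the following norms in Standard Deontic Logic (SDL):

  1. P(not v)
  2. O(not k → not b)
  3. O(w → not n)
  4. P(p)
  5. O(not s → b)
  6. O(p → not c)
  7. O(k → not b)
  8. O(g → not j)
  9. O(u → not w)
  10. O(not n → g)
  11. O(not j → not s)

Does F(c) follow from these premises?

No

Premise 6 is O(p → not c), but O(p) is not derivable from the premises (the permission P(p) asserts only not O(not p), not O(p)), so it does not yield O(not c).
No other premise forces O(not c). An ideal world satisfying every premise can still have c true, so F(c) is not derivable.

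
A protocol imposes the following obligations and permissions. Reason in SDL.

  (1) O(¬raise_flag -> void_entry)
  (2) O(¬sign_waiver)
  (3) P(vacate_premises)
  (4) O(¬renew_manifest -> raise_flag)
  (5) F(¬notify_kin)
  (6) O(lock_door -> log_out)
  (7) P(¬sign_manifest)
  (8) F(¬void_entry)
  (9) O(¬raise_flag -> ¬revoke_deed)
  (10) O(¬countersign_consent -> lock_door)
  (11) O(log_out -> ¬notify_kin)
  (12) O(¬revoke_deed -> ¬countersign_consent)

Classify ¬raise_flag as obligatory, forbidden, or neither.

Forbidden

Premise 5, F(¬notify_kin), is equivalent to O(notify_kin).
Premise 11, O(log_out -> ¬notify_kin), contraposes to O(notify_kin -> ¬log_out); with O(notify_kin) we get O(¬log_out).
Premise 6, O(lock_door -> log_out), contraposes to O(¬log_out -> ¬lock_door); with O(¬log_out) we get O(¬lock_door).
Premise 10 is O(¬countersign_consent -> lock_door); contrapositively O(¬lock_door -> countersign_consent). Since O(¬lock_door) holds, K gives O(countersign_consent).
Premise 12, O(¬revoke_deed -> ¬countersign_consent), contraposes to O(countersign_consent -> revoke_deed); with O(countersign_consent) we get O(revoke_deed).
The contrapositive of premise 9 (O(¬raise_flag -> ¬revoke_deed)) is O(revoke_deed -> raise_flag), and O(revoke_deed) is already established, so O(raise_flag).
Premises 1, 2, 3, 4, 7, 8 do not contribute to this derivation.
Thus O(raise_flag), which is F(¬raise_flag): ¬raise_flag is forbidden.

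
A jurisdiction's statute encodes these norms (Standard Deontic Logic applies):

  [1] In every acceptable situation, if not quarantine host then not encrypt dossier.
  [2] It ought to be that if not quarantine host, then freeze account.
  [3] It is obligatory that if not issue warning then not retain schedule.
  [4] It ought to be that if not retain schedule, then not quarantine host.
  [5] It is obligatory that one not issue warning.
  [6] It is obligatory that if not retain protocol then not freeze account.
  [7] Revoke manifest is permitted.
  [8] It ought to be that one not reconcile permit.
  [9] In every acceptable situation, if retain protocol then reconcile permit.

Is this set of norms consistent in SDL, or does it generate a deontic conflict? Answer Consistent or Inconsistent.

Inconsistent

Premise 8 gives O(¬reconcile_permit).
The contrapositive of premise 9 (O(retain_protocol → reconcile_permit)) is O(¬reconcile_permit → ¬retain_protocol), and O(¬reconcile_permit) is already established, so O(¬retain_protocol).
From O(¬retain_protocol) and premise 6, O(¬retain_protocol → ¬freeze_account), we obtain O(¬freeze_account).
Premise 2, O(¬quarantine_host → freeze_account), contraposes to O(¬freeze_account → quarantine_host); with O(¬freeze_account) we get O(quarantine_host).
Premise 4, O(¬retain_schedule → ¬quarantine_host), contraposes to O(quarantine_host → retain_schedule); with O(quarantine_host) we get O(retain_schedule).
The contrapositive of premise 3 (O(¬issue_warning → ¬retain_schedule)) is O(retain_schedule → issue_warning), and O(retain_schedule) is already established, so O(issue_warning).
But premise 5 directly asserts O(¬issue_warning).
We now have both O(issue_warning) and O(¬issue_warning) — issue_warning is simultaneously obligatory and forbidden, violating the D-axiom.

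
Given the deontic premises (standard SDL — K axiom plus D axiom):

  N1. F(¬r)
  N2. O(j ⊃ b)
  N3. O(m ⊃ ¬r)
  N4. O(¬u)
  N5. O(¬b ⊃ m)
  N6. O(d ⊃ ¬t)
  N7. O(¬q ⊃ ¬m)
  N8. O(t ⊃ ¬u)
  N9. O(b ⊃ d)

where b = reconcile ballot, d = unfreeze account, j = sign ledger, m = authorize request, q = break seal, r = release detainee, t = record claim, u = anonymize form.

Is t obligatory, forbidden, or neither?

Forbidden

F(¬r) at premise 1 means O(r).
Premise 3, O(m ⊃ ¬r), contraposes to O(r ⊃ ¬m); with O(r) we get O(¬m).
Premise 5, O(¬b ⊃ m), contraposes to O(¬m ⊃ b); with O(¬m) we get O(b).
Applying K to premise 9 (O(b ⊃ d)) and O(b) yields O(d).
From O(d) and premise 6, O(d ⊃ ¬t), we obtain O(¬t).
Premises 2, 4, 7, 8 do not contribute to this derivation.
Thus O(¬t), which is F(t): t is forbidden.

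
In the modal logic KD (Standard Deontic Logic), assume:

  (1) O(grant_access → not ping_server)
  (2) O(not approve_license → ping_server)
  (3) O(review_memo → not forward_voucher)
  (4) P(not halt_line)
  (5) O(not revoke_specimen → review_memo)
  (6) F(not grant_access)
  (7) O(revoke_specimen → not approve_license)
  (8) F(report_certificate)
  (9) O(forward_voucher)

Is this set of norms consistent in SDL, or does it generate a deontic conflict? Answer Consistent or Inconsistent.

F(not grant_access) at premise 6 means O(grant_access).
Premise 1 is O(grant_access → not ping_server); since O(grant_access), deontic closure gives O(not ping_server).
Premise 2 is O(not approve_license → ping_server); contrapositively O(not ping_server → approve_license). Since O(not ping_server) holds, K gives O(approve_license).
The contrapositive of premise 7 (O(revoke_specimen → not approve_license)) is O(approve_license → not revoke_specimen), and O(approve_license) is already established, so O(not revoke_specimen).
Applying K to premise 5 (O(not revoke_specimen → review_memo)) and O(not revoke_specimen) yields O(review_memo).
From O(review_memo) and premise 3, O(review_memo → not forward_voucher), we obtain O(not forward_voucher).
However, premise 9 gives O(forward_voucher).
We now have both O(not forward_voucher) and O(forward_voucher) — forward_voucher is simultaneously obligatory and forbidden, violating the D-axiom.

Inconsistent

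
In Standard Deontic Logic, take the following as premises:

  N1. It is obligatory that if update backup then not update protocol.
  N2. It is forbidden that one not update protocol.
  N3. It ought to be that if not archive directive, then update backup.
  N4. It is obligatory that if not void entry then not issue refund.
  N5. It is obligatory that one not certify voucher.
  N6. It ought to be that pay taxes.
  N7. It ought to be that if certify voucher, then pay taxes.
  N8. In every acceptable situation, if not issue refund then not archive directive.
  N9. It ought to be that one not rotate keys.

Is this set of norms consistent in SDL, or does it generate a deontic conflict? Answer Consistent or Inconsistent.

Consistent

Premise 7 is O(certify_voucher → pay_taxes); even if O(pay_taxes) held, inferring O(certify_voucher) would be affirming the consequent — invalid.
So O(certify_voucher) is not derivable, and the apparent clash with O(¬certify_voucher) does not arise.
A world satisfying every obligation exists (e.g. archive_directive=true, certify_voucher=false, issue_refund=true, pay_taxes=true, rotate_keys=false, update_backup=false, update_protocol=true, void_entry=true); no atom is both obligatory and forbidden, so the set is consistent.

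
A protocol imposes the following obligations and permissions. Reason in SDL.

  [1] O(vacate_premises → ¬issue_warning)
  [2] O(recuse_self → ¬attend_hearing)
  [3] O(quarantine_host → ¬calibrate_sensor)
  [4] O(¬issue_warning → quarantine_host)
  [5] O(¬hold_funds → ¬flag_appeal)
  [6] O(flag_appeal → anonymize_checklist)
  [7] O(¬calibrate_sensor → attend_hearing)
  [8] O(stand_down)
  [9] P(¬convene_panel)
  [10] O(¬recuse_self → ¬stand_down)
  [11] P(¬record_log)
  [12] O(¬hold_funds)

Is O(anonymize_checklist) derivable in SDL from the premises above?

Premise 6 is O(flag_appeal → anonymize_checklist), but O(flag_appeal) is not derivable from the premises, so it does not yield O(anonymize_checklist).
No other premise forces O(anonymize_checklist). An ideal world satisfying every premise can still have anonymize_checklist false, so O(anonymize_checklist) is not derivable.

No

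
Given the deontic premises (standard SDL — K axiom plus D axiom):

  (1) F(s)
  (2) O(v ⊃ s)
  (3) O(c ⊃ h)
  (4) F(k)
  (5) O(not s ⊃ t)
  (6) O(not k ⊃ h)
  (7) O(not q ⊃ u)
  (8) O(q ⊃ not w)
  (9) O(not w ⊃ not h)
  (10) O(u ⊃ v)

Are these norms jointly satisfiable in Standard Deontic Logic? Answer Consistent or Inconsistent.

Premise 4 is F(k), i.e. O(not k).
From O(not k) and premise 6, O(not k ⊃ h), we obtain O(h).
Premise 9 is O(not w ⊃ not h); contrapositively O(h ⊃ w). Since O(h) holds, K gives O(w).
Premise 8, O(q ⊃ not w), contraposes to O(w ⊃ not q); with O(w) we get O(not q).
Applying K to premise 7 (O(not q ⊃ u)) and O(not q) yields O(u).
With premise 10, O(u ⊃ v), the K-axiom yields O(v).
Applying K to premise 2 (O(v ⊃ s)) and O(v) yields O(s).
However, F(s) at premise 1 amounts to O(not s).
We now have both O(s) and O(not s) — s is simultaneously obligatory and forbidden, violating the D-axiom.

Inconsistent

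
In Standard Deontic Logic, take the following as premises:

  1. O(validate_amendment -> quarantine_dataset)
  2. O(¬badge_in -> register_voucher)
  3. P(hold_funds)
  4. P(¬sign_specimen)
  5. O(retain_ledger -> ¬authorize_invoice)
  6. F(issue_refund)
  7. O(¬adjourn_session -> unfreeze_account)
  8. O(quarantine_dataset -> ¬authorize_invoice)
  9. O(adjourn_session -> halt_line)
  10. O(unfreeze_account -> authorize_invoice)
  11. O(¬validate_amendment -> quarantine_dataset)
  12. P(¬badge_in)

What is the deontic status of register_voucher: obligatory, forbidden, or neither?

Premise 2 is O(¬badge_in -> register_voucher), but O(¬badge_in) is not derivable from the premises (the permission P(¬badge_in) asserts only ¬O(badge_in), not O(¬badge_in)), so it does not yield O(register_voucher).
No premise or chain of K-axiom applications forces O(register_voucher), and none forces O(¬register_voucher). So register_voucher is neither obligatory nor forbidden under these norms.

Neither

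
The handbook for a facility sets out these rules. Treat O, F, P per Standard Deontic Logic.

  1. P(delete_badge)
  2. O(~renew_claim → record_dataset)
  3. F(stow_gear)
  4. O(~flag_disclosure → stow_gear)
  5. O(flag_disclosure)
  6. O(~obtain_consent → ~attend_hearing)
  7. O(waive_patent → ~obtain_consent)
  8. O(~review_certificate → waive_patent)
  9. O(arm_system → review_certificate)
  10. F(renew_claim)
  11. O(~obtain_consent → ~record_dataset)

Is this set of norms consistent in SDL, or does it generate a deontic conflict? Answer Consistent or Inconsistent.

Premise 4 is O(~flag_disclosure → stow_gear), but O(~flag_disclosure) is not derivable from the premises, so it does not yield O(stow_gear).
So O(stow_gear) is not derivable, and the apparent clash with O(~stow_gear) does not arise.
A world satisfying every obligation exists (e.g. arm_system=false, attend_hearing=false, delete_badge=false, flag_disclosure=true, obtain_consent=true, record_dataset=true, renew_claim=false, review_certificate=true, stow_gear=false, waive_patent=false); no atom is both obligatory and forbidden, so the set is consistent.

Consistent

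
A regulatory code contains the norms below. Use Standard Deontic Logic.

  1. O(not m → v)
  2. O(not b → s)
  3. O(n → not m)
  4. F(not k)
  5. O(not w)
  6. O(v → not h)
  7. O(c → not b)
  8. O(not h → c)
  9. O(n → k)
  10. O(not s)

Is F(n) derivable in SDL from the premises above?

Premise 10 gives O(not s).
The contrapositive of premise 2 (O(not b → s)) is O(not s → b), and O(not s) is already established, so O(b).
The contrapositive of premise 7 (O(c → not b)) is O(b → not c), and O(b) is already established, so O(not c).
The contrapositive of premise 8 (O(not h → c)) is O(not c → h), and O(not c) is already established, so O(h).
The contrapositive of premise 6 (O(v → not h)) is O(h → not v), and O(h) is already established, so O(not v).
The contrapositive of premise 1 (O(not m → v)) is O(not v → m), and O(not v) is already established, so O(m).
Premise 3 is O(n → not m); contrapositively O(m → not n). Since O(m) holds, K gives O(not n).
Premises 4, 5, 9 do not contribute to this derivation.
So O(not n) holds, i.e. F(n). The claim follows.

Yes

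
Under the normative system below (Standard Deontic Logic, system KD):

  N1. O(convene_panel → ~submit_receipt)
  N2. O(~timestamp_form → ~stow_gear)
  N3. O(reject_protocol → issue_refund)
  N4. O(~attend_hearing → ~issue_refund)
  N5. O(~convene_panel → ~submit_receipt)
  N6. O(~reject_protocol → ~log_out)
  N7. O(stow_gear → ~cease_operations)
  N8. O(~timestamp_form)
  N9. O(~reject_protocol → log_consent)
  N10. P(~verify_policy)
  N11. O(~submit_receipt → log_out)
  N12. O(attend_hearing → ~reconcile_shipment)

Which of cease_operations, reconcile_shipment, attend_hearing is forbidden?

reconcile_shipment

Premises 5 and 1 are O(~convene_panel → ~submit_receipt) and O(convene_panel → ~submit_receipt); every ideal world satisfies ~convene_panel or convene_panel, so in either case ~submit_receipt holds — hence O(~submit_receipt).
With premise 11, O(~submit_receipt → log_out), the K-axiom yields O(log_out).
Premise 6 is O(~reject_protocol → ~log_out); contrapositively O(log_out → reject_protocol). Since O(log_out) holds, K gives O(reject_protocol).
Premise 3 is O(reject_protocol → issue_refund); since O(reject_protocol), deontic closure gives O(issue_refund).
Premise 4, O(~attend_hearing → ~issue_refund), contraposes to O(issue_refund → attend_hearing); with O(issue_refund) we get O(attend_hearing).
Applying K to premise 12 (O(attend_hearing → ~reconcile_shipment)) and O(attend_hearing) yields O(~reconcile_shipment).
So O(~reconcile_shipment) holds, i.e. reconcile_shipment is forbidden. None of the other listed options is forbidden under the premises.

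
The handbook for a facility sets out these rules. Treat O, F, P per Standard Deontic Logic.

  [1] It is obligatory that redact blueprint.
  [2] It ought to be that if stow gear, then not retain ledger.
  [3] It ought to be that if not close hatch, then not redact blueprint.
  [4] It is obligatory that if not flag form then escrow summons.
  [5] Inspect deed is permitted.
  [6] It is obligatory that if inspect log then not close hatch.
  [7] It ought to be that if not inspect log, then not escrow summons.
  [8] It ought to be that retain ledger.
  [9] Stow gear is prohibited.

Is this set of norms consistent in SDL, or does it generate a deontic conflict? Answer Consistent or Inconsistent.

Consistent

Premise 2 is O(stow_gear → ¬retain_ledger), but O(stow_gear) is not derivable from the premises, so it does not yield O(¬retain_ledger).
So O(¬retain_ledger) is not derivable, and the apparent clash with O(retain_ledger) does not arise.
A world satisfying every obligation exists (e.g. close_hatch=true, escrow_summons=false, flag_form=true, inspect_deed=false, inspect_log=false, redact_blueprint=true, retain_ledger=true, stow_gear=false); no atom is both obligatory and forbidden, so the set is consistent.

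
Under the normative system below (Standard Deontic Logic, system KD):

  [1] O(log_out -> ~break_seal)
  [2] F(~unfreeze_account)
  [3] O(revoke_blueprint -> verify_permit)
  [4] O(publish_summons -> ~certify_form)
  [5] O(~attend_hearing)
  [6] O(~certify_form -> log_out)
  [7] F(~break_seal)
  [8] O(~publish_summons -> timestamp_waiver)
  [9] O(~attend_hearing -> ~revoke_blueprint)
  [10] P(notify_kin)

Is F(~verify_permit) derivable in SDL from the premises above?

Premise 3 is O(revoke_blueprint -> verify_permit), but O(revoke_blueprint) is not derivable from the premises, so it does not yield O(verify_permit).
No other premise forces O(verify_permit). An ideal world satisfying every premise can still have ~verify_permit true, so F(~verify_permit) is not derivable.

No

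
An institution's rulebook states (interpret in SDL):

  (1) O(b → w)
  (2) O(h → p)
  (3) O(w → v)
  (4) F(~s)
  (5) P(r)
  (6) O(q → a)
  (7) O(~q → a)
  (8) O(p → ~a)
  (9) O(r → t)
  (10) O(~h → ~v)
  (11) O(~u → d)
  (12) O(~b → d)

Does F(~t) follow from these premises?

Premise 9 is O(r → t), but O(r) is not derivable from the premises (the permission P(r) asserts only ~O(~r), not O(r)), so it does not yield O(t).
No other premise forces O(t). An ideal world satisfying every premise can still have ~t true, so F(~t) is not derivable.

No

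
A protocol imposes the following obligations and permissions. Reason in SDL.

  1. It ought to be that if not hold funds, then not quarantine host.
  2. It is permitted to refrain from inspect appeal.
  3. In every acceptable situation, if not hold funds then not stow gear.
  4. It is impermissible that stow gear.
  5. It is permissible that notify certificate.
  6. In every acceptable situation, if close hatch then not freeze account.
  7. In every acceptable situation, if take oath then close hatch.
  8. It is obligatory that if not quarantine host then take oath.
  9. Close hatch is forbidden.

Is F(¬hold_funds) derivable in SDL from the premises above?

Premise 9, F(close_hatch), is equivalent to O(¬close_hatch).
Premise 7, O(take_oath → close_hatch), contraposes to O(¬close_hatch → ¬take_oath); with O(¬close_hatch) we get O(¬take_oath).
The contrapositive of premise 8 (O(¬quarantine_host → take_oath)) is O(¬take_oath → quarantine_host), and O(¬take_oath) is already established, so O(quarantine_host).
Premise 1 is O(¬hold_funds → ¬quarantine_host); contrapositively O(quarantine_host → hold_funds). Since O(quarantine_host) holds, K gives O(hold_funds).
Premises 2, 3, 4, 5, 6 do not contribute to this derivation.
So O(hold_funds) holds, i.e. F(¬hold_funds). The claim follows.

Yes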